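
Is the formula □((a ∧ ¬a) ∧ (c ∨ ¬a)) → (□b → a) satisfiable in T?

1. □((a ∧ ¬a) ∧ (c ∨ ¬a)) → (□b → a), u
2. □b → a, u
3. a, u
Accessibility: uRu

Satisfiable (open branch found)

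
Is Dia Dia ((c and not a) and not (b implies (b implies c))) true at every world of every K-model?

No, not valid

Tableau for the negation not Dia Dia ((c and not a) and not (b implies (b implies c))):
1. not Dia Dia ((c and not a) and not (b implies (b implies c))), 0
The negation has an open branch (countermodel exists).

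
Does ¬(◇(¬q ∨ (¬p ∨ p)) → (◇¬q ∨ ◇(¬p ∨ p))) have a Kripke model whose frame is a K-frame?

1. ¬(◇(¬q ∨ (¬p ∨ p)) → (◇¬q ∨ ◇(¬p ∨ p))), u
2. ◇(¬q ∨ (¬p ∨ p)), u
3. ¬(◇¬q ∨ ◇(¬p ∨ p)), u
4. ¬◇¬q, u
5. ¬◇(¬p ∨ p), u
6. ¬q ∨ (¬p ∨ p), v
7. q, v
8. ¬(¬p ∨ p), v
9. p, v
10. ¬p, v
Accessibility: uRv
Branch closes: p and ¬p both at v.
(One branch shown.) All branches close.

Unsatisfiable (every branch closes)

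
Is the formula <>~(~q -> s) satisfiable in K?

1. <>~(~q -> s), u
2. ~(~q -> s), v
3. ~q, v
4. ~s, v
Accessibility: uRv

Satisfiable (open branch found)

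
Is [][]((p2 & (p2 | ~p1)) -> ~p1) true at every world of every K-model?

No, not valid

Tableau for the negation ~[][]((p2 & (p2 | ~p1)) -> ~p1):
1. ~[][]((p2 & (p2 | ~p1)) -> ~p1), 0
2. ~[]((p2 & (p2 | ~p1)) -> ~p1), 1
3. ~((p2 & (p2 | ~p1)) -> ~p1), 2
4. p2 & (p2 | ~p1), 2
5. p1, 2
6. p2, 2
7. p2 | ~p1, 2
Accessibility: 0R1, 1R2
The negation has an open branch (countermodel exists).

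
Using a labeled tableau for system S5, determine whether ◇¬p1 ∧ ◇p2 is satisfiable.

1. ◇¬p1 ∧ ◇p2, u
2. ◇¬p1, u   [∧-rule on 1]
3. ◇p2, u   [∧-rule on 1]
4. ¬p1, v   [◇-rule on 2: fresh world v, uRv]
5. p2, w   [◇-rule on 3: fresh world w, uRw]
Accessibility: uRu, uRv, uRw, vRu, vRv, vRw, wRu, wRv, wRw

Satisfiable (open branch found)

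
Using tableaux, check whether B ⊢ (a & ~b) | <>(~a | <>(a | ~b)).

Valid in B

Tableau for the negation ~((a & ~b) | <>(~a | <>(a | ~b))):
1. ~((a & ~b) | <>(~a | <>(a | ~b))), u
2. ~(a & ~b), u
3. ~<>(~a | <>(a | ~b)), u
4. ~(~a | <>(a | ~b)), u
5. a, u
6. ~<>(a | ~b), u
7. ~(a | ~b), u
8. ~a, u
9. b, u
Accessibility: uRu
Branch closes: a and ~a both at u.
Every branch of the negation's tableau closes; the branch above is one of them.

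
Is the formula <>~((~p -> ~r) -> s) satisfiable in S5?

1. <>~((~p -> ~r) -> s), w0
2. ~((~p -> ~r) -> s), w1
3. ~p -> ~r, w1
4. ~s, w1
5. ~r, w1
Accessibility: w0Rw0, w0Rw1, w1Rw0, w1Rw1

Satisfiable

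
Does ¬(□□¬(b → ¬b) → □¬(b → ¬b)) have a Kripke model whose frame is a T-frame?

Unsatisfiable

1. ¬(□□¬(b → ¬b) → □¬(b → ¬b)), 0
2. □□¬(b → ¬b), 0
3. ¬□¬(b → ¬b), 0
4. □¬(b → ¬b), 0
5. ¬(b → ¬b), 0
6. b, 0
7. b → ¬b, 1
8. □¬(b → ¬b), 1
9. ¬(b → ¬b), 1
10. b, 1
11. ¬b, 1
Accessibility: 0R0, 0R1, 1R1
Branch closes: b and ¬b both at 1.
All branches of the tableau close; one closing branch shown above.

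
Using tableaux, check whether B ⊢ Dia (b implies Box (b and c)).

Invalid (countermodel exists)

Tableau for the negation not Dia (b implies Box (b and c)):
1. not Dia (b implies Box (b and c)), u
2. not (b implies Box (b and c)), u
3. b, u
4. not Box (b and c), u
5. not (b and c), v
6. not (b implies Box (b and c)), v
7. b, v
8. not Box (b and c), v
9. not c, v
10. not (b and c), w
11. not c, w
Accessibility: uRu, uRv, vRu, vRv, vRw, wRv, wRw
The negation has an open branch (countermodel exists).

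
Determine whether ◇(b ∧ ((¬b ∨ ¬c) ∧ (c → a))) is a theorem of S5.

No, not valid

Tableau for the negation ¬◇(b ∧ ((¬b ∨ ¬c) ∧ (c → a))):
1. ¬◇(b ∧ ((¬b ∨ ¬c) ∧ (c → a))), u
2. ¬(b ∧ ((¬b ∨ ¬c) ∧ (c → a))), u
3. ¬((¬b ∨ ¬c) ∧ (c → a)), u
4. ¬(c → a), u
5. c, u
6. ¬a, u
Accessibility: uRu
The negation has an open branch (countermodel exists).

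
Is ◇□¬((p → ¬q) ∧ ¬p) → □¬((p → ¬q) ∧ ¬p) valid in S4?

Tableau for the negation ¬(◇□¬((p → ¬q) ∧ ¬p) → □¬((p → ¬q) ∧ ¬p)):
1. ¬(◇□¬((p → ¬q) ∧ ¬p) → □¬((p → ¬q) ∧ ¬p)), 0
2. ◇□¬((p → ¬q) ∧ ¬p), 0
3. ¬□¬((p → ¬q) ∧ ¬p), 0
4. □¬((p → ¬q) ∧ ¬p), 1
5. ¬((p → ¬q) ∧ ¬p), 1
6. p, 1
7. (p → ¬q) ∧ ¬p, 2
8. p → ¬q, 2
9. ¬p, 2
10. ¬q, 2
Accessibility: 0R0, 0R1, 0R2, 1R1, 2R2
The negation has an open branch (countermodel exists).

Invalid (countermodel exists)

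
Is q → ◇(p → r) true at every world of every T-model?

Not valid

Tableau for the negation ¬(q → ◇(p → r)):
1. ¬(q → ◇(p → r)), w0
2. q, w0
3. ¬◇(p → r), w0
4. ¬(p → r), w0
5. p, w0
6. ¬r, w0
Accessibility: w0Rw0
The negation has an open branch (countermodel exists).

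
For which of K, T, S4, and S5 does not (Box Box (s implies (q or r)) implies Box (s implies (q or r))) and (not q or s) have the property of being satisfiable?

K-tableau for the formula:
1. not (Box Box (s implies (q or r)) implies Box (s implies (q or r))) and (not q or s), w0
2. not (Box Box (s implies (q or r)) implies Box (s implies (q or r))), w0
3. not q or s, w0
4. Box Box (s implies (q or r)), w0
5. not Box (s implies (q or r)), w0
6. s, w0
7. not (s implies (q or r)), w1
8. s, w1
9. not (q or r), w1
10. not q, w1
11. not r, w1
12. Box (s implies (q or r)), w1
Accessibility: w0Rw1
Complete open branch: satisfiable in K.
T-tableau for the formula:
1. not (Box Box (s implies (q or r)) implies Box (s implies (q or r))) and (not q or s), w0
2. not (Box Box (s implies (q or r)) implies Box (s implies (q or r))), w0
3. not q or s, w0
4. Box Box (s implies (q or r)), w0
5. not Box (s implies (q or r)), w0
6. Box (s implies (q or r)), w0
7. s implies (q or r), w0
8. s, w0
9. q or r, w0
10. r, w0
11. not (s implies (q or r)), w1
12. s, w1
13. not (q or r), w1
14. not q, w1
15. not r, w1
16. Box (s implies (q or r)), w1
17. s implies (q or r), w1
18. q or r, w1
19. r, w1
Accessibility: w0Rw0, w0Rw1, w1Rw1
Branch closes: r and not r both at w1.
Every branch closes (one shown): unsatisfiable in T, hence also in S4, S5 (every S4/S5-frame is a T-frame).

K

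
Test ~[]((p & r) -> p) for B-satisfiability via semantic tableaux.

1. ~[]((p & r) -> p), u
2. ~((p & r) -> p), v   [~[]-rule on 1: fresh world v, uRv]
3. p & r, v   [~->-rule on 2]
4. ~p, v   [~->-rule on 2]
5. p, v   [&-rule on 3]
6. r, v   [&-rule on 3]
Accessibility: uRu, uRv, vRu, vRv
Branch closes: p and ~p both at v.
(One branch shown.) All branches close.

Unsatisfiable (every branch closes)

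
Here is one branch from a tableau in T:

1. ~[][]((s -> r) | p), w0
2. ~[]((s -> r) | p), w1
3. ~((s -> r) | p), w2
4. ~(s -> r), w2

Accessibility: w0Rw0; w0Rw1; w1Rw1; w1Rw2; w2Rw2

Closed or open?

Not closed

No world carries both an atom and its negation.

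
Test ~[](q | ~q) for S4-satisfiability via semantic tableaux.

1. ~[](q | ~q), 0
2. ~(q | ~q), 1   [~[]-rule on 1: fresh world 1, 0R1]
3. ~q, 1   [~|-rule on 2]
4. q, 1   [~|-rule on 2]
Accessibility: 0R0, 0R1, 1R1
Branch closes: q and ~q both at 1.
All branches of the tableau close; one closing branch shown above.

Unsatisfiable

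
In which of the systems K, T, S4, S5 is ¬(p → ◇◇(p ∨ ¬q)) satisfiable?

K

T-tableau for the formula:
1. ¬(p → ◇◇(p ∨ ¬q)), 0
2. p, 0
3. ¬◇◇(p ∨ ¬q), 0
4. ¬◇(p ∨ ¬q), 0
5. ¬(p ∨ ¬q), 0
6. ¬p, 0
7. q, 0
Accessibility: 0R0
Branch closes: p and ¬p both at 0.
Every branch closes (one shown): unsatisfiable in T, hence also in S4, S5 (every S4/S5-frame is a T-frame).
K-tableau for the formula:
1. ¬(p → ◇◇(p ∨ ¬q)), 0
2. p, 0
3. ¬◇◇(p ∨ ¬q), 0
Complete open branch: satisfiable in K.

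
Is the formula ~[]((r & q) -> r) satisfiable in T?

1. ~[]((r & q) -> r), 0
2. ~((r & q) -> r), 1
3. r & q, 1
4. ~r, 1
5. r, 1
6. q, 1
Accessibility: 0R0, 0R1, 1R1
Branch closes: r and ~r both at 1.
Every branch closes; the branch above is one of them.

Unsatisfiable (every branch closes)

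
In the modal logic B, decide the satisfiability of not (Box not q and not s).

Yes, satisfiable

1. not (Box not q and not s), w0
2. s, w0   [neg-and-rule on 1 (branches; this branch)]
Accessibility: w0Rw0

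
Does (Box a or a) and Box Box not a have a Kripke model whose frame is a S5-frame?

Unsatisfiable

1. (Box a or a) and Box Box not a, u
2. Box a or a, u   [and-rule on 1]
3. Box Box not a, u   [and-rule on 1]
4. Box not a, u   [Box-rule on 3 via uRu]
5. not a, u   [Box-rule on 4 via uRu]
6. Box a, u   [or-rule on 2 (branches; this branch)]
7. a, u   [Box-rule on 6 via uRu]
Accessibility: uRu
Branch closes: a and not a both at u.
All branches of the tableau close; one closing branch shown above.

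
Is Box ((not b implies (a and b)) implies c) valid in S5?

Tableau for the negation not Box ((not b implies (a and b)) implies c):
1. not Box ((not b implies (a and b)) implies c), w0
2. not ((not b implies (a and b)) implies c), w1
3. not b implies (a and b), w1
4. not c, w1
5. a and b, w1
6. a, w1
7. b, w1
Accessibility: w0Rw0, w0Rw1, w1Rw0, w1Rw1
The negation has an open branch (countermodel exists).

No, not valid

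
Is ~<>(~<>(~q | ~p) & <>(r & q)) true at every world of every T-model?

Tableau for the negation <>(~<>(~q | ~p) & <>(r & q)):
1. <>(~<>(~q | ~p) & <>(r & q)), 0
2. ~<>(~q | ~p) & <>(r & q), 1   [<>-rule on 1: fresh world 1, 0R1]
3. ~<>(~q | ~p), 1   [&-rule on 2]
4. <>(r & q), 1   [&-rule on 2]
5. ~(~q | ~p), 1   [~<>-rule on 3 via 1R1]
6. q, 1   [~|-rule on 5]
7. p, 1   [~|-rule on 5]
8. r & q, 2   [<>-rule on 4: fresh world 2, 1R2]
9. r, 2   [&-rule on 8]
10. q, 2   [&-rule on 8]
11. ~(~q | ~p), 2   [~<>-rule on 3 via 1R2]
12. p, 2   [~|-rule on 11]
Accessibility: 0R0, 0R1, 1R1, 1R2, 2R2
The negation has an open branch (countermodel exists).

No, not valid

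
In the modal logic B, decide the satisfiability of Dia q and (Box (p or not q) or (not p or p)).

Satisfiable

1. Dia q and (Box (p or not q) or (not p or p)), w0
2. Dia q, w0
3. Box (p or not q) or (not p or p), w0
4. not p or p, w0
5. p, w0
6. q, w1
Accessibility: w0Rw0, w0Rw1, w1Rw0, w1Rw1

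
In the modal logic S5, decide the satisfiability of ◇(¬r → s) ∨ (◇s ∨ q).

1. ◇(¬r → s) ∨ (◇s ∨ q), u
2. ◇s ∨ q, u
3. q, u
Accessibility: uRu

Satisfiable (open branch found)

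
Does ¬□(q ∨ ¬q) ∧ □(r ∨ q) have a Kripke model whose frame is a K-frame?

1. ¬□(q ∨ ¬q) ∧ □(r ∨ q), 0
2. ¬□(q ∨ ¬q), 0   [∧-rule on 1]
3. □(r ∨ q), 0   [∧-rule on 1]
4. ¬(q ∨ ¬q), 1   [¬□-rule on 2: fresh world 1, 0R1]
5. ¬q, 1   [¬∨-rule on 4]
6. q, 1   [¬∨-rule on 4]
Accessibility: 0R1
Branch closes: q and ¬q both at 1.
All branches of the tableau close; one closing branch shown above.

Unsatisfiable (every branch closes)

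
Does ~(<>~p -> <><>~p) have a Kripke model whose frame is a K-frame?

1. ~(<>~p -> <><>~p), 0
2. <>~p, 0
3. ~<><>~p, 0
4. ~p, 1
5. ~<>~p, 1
Accessibility: 0R1

Yes, satisfiable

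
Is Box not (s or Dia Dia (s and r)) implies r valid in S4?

Not valid

Tableau for the negation not (Box not (s or Dia Dia (s and r)) implies r):
1. not (Box not (s or Dia Dia (s and r)) implies r), u
2. Box not (s or Dia Dia (s and r)), u
3. not r, u
4. not (s or Dia Dia (s and r)), u
5. not s, u
6. not Dia Dia (s and r), u
7. not Dia (s and r), u
8. not (s and r), u
Accessibility: uRu
The negation has an open branch (countermodel exists).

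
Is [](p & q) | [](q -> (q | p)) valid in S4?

Yes, valid

Tableau for the negation ~([](p & q) | [](q -> (q | p))):
1. ~([](p & q) | [](q -> (q | p))), u
2. ~[](p & q), u
3. ~[](q -> (q | p)), u
4. ~(p & q), v
5. ~q, v
6. ~(q -> (q | p)), w
7. q, w
8. ~(q | p), w
9. ~q, w
10. ~p, w
Accessibility: uRu, uRv, uRw, vRv, wRw
Branch closes: q and ~q both at w.
All branches of the negation close; one closing branch shown above.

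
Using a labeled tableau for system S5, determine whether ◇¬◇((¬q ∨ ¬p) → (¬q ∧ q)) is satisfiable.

1. ◇¬◇((¬q ∨ ¬p) → (¬q ∧ q)), 0
2. ¬◇((¬q ∨ ¬p) → (¬q ∧ q)), 1   [◇-rule on 1: fresh world 1, 0R1]
3. ¬((¬q ∨ ¬p) → (¬q ∧ q)), 0   [¬◇-rule on 2 via 1R0]
4. ¬q ∨ ¬p, 0   [¬→-rule on 3]
5. ¬(¬q ∧ q), 0   [¬→-rule on 3]
6. ¬((¬q ∨ ¬p) → (¬q ∧ q)), 1   [¬◇-rule on 2 via 1R1]
7. ¬q ∨ ¬p, 1   [¬→-rule on 6]
8. ¬(¬q ∧ q), 1   [¬→-rule on 6]
9. ¬p, 0   [∨-rule on 4 (branches; this branch)]
10. ¬q, 0   [¬∧-rule on 5 (branches; this branch)]
11. ¬p, 1   [∨-rule on 7 (branches; this branch)]
12. ¬q, 1   [¬∧-rule on 8 (branches; this branch)]
Accessibility: 0R0, 0R1, 1R0, 1R1

Satisfiable (open branch found)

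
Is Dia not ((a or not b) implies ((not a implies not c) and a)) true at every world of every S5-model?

Tableau for the negation not Dia not ((a or not b) implies ((not a implies not c) and a)):
1. not Dia not ((a or not b) implies ((not a implies not c) and a)), 0
2. (a or not b) implies ((not a implies not c) and a), 0   [neg-Dia-rule on 1 via 0R0]
3. (not a implies not c) and a, 0   [implies-rule on 2 (branches; this branch)]
4. not a implies not c, 0   [and-rule on 3]
5. a, 0   [and-rule on 3]
6. not c, 0   [implies-rule on 4 (branches; this branch)]
Accessibility: 0R0
The negation has an open branch (countermodel exists).

Invalid (countermodel exists)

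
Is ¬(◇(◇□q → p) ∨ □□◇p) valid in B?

Tableau for the negation ◇(◇□q → p) ∨ □□◇p:
1. ◇(◇□q → p) ∨ □□◇p, w0
2. □□◇p, w0
3. □◇p, w0
4. ◇p, w0
5. p, w1
6. □◇p, w1
7. ◇p, w1
8. p, w2
9. ◇p, w2
10. p, w3
Accessibility: w0Rw0, w0Rw1, w1Rw0, w1Rw1, w1Rw2, w2Rw1, w2Rw2, w2Rw3, w3Rw2, w3Rw3
The negation has an open branch (countermodel exists).

Invalid (countermodel exists)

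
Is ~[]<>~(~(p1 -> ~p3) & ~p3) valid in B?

Invalid (countermodel exists)

Tableau for the negation []<>~(~(p1 -> ~p3) & ~p3):
1. []<>~(~(p1 -> ~p3) & ~p3), w0
2. <>~(~(p1 -> ~p3) & ~p3), w0
3. ~(~(p1 -> ~p3) & ~p3), w1
4. <>~(~(p1 -> ~p3) & ~p3), w1
5. p3, w1
6. ~(~(p1 -> ~p3) & ~p3), w2
7. p3, w2
Accessibility: w0Rw0, w0Rw1, w1Rw0, w1Rw1, w1Rw2, w2Rw1, w2Rw2
The negation has an open branch (countermodel exists).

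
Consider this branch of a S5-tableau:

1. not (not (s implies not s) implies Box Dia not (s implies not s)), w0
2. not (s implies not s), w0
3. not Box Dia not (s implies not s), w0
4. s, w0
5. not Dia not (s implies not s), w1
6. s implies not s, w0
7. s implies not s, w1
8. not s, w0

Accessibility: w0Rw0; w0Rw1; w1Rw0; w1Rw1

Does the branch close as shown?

Yes, closed

Both s and not s appear at w0.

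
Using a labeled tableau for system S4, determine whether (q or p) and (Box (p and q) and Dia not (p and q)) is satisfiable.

No, unsatisfiable

1. (q or p) and (Box (p and q) and Dia not (p and q)), 0
2. q or p, 0
3. Box (p and q) and Dia not (p and q), 0
4. Box (p and q), 0
5. Dia not (p and q), 0
6. p and q, 0
7. p, 0
8. q, 0
9. not (p and q), 1
10. p and q, 1
11. p, 1
12. q, 1
13. not q, 1
Accessibility: 0R0, 0R1, 1R1
Branch closes: q and not q both at 1.
All branches of the tableau close; one closing branch shown above.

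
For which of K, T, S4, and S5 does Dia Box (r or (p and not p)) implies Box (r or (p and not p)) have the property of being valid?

S5-tableau for the negation not (Dia Box (r or (p and not p)) implies Box (r or (p and not p))):
1. not (Dia Box (r or (p and not p)) implies Box (r or (p and not p))), w0
2. Dia Box (r or (p and not p)), w0
3. not Box (r or (p and not p)), w0
4. Box (r or (p and not p)), w1
5. r or (p and not p), w0
6. r or (p and not p), w1
7. r, w0
8. r, w1
9. not (r or (p and not p)), w2
10. not r, w2
11. not (p and not p), w2
12. r or (p and not p), w2
13. p, w2
14. p and not p, w2
15. not p, w2
Accessibility: w0Rw0, w0Rw1, w0Rw2, w1Rw0, w1Rw1, w1Rw2, w2Rw0, w2Rw1, w2Rw2
Branch closes: p and not p both at w2.
Every branch closes (one shown): valid in S5.
S4-tableau for the negation not (Dia Box (r or (p and not p)) implies Box (r or (p and not p))):
1. not (Dia Box (r or (p and not p)) implies Box (r or (p and not p))), w0
2. Dia Box (r or (p and not p)), w0
3. not Box (r or (p and not p)), w0
4. Box (r or (p and not p)), w1
5. r or (p and not p), w1
6. r, w1
7. not (r or (p and not p)), w2
8. not r, w2
9. not (p and not p), w2
10. p, w2
Accessibility: w0Rw0, w0Rw1, w0Rw2, w1Rw1, w2Rw2
Complete open branch: countermodel on an S4-frame, so not valid in S4, nor in K, T (the same frame is also a K-frame and a T-frame).

S5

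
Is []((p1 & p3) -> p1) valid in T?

Tableau for the negation ~[]((p1 & p3) -> p1):
1. ~[]((p1 & p3) -> p1), w0
2. ~((p1 & p3) -> p1), w1
3. p1 & p3, w1
4. ~p1, w1
5. p1, w1
6. p3, w1
Accessibility: w0Rw0, w0Rw1, w1Rw1
Branch closes: p1 and ~p1 both at w1.
All branches of the negation close; one closing branch shown above.

Valid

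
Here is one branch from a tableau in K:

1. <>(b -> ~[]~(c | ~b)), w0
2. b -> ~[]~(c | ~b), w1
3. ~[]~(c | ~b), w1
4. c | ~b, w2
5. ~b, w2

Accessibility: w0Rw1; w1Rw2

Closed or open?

Not closed

There is no literal clash: for every atom and world, at most one sign appears.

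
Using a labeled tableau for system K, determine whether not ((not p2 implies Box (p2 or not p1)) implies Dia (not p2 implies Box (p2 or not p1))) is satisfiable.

Satisfiable (open branch found)

1. not ((not p2 implies Box (p2 or not p1)) implies Dia (not p2 implies Box (p2 or not p1))), 0
2. not p2 implies Box (p2 or not p1), 0
3. not Dia (not p2 implies Box (p2 or not p1)), 0
4. Box (p2 or not p1), 0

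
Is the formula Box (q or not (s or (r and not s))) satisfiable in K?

1. Box (q or not (s or (r and not s))), 0

Satisfiable (open branch found)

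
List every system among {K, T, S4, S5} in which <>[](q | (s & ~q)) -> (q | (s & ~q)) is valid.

S5

S4-tableau for the negation ~(<>[](q | (s & ~q)) -> (q | (s & ~q))):
1. ~(<>[](q | (s & ~q)) -> (q | (s & ~q))), w0
2. <>[](q | (s & ~q)), w0
3. ~(q | (s & ~q)), w0
4. ~q, w0
5. ~(s & ~q), w0
6. ~s, w0
7. [](q | (s & ~q)), w1
8. q | (s & ~q), w1
9. s & ~q, w1
10. s, w1
11. ~q, w1
Accessibility: w0Rw0, w0Rw1, w1Rw1
Complete open branch: countermodel on an S4-frame, so not valid in S4, nor in K, T (the same frame is also a K-frame and a T-frame).
S5-tableau for the negation ~(<>[](q | (s & ~q)) -> (q | (s & ~q))):
1. ~(<>[](q | (s & ~q)) -> (q | (s & ~q))), w0
2. <>[](q | (s & ~q)), w0
3. ~(q | (s & ~q)), w0
4. ~q, w0
5. ~(s & ~q), w0
6. ~s, w0
7. [](q | (s & ~q)), w1
8. q | (s & ~q), w0
9. q | (s & ~q), w1
10. s & ~q, w0
11. s, w0
Accessibility: w0Rw0, w0Rw1, w1Rw0, w1Rw1
Branch closes: s and ~s both at w0.
Every branch closes (one shown): valid in S5.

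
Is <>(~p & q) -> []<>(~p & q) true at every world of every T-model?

Tableau for the negation ~(<>(~p & q) -> []<>(~p & q)):
1. ~(<>(~p & q) -> []<>(~p & q)), 0
2. <>(~p & q), 0   [~->-rule on 1]
3. ~[]<>(~p & q), 0   [~->-rule on 1]
4. ~p & q, 1   [<>-rule on 2: fresh world 1, 0R1]
5. ~p, 1   [&-rule on 4]
6. q, 1   [&-rule on 4]
7. ~<>(~p & q), 2   [~[]-rule on 3: fresh world 2, 0R2]
8. ~(~p & q), 2   [~<>-rule on 7 via 2R2]
9. ~q, 2   [~&-rule on 8 (branches; this branch)]
Accessibility: 0R0, 0R1, 0R2, 1R1, 2R2
The negation has an open branch (countermodel exists).

No, not valid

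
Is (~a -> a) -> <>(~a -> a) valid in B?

Tableau for the negation ~((~a -> a) -> <>(~a -> a)):
1. ~((~a -> a) -> <>(~a -> a)), w0
2. ~a -> a, w0
3. ~<>(~a -> a), w0
4. ~(~a -> a), w0
5. ~a, w0
6. a, w0
Accessibility: w0Rw0
Branch closes: a and ~a both at w0.
All branches of the negation close; one closing branch shown above.

Valid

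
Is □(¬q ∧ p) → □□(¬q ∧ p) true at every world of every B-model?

Not valid

Tableau for the negation ¬(□(¬q ∧ p) → □□(¬q ∧ p)):
1. ¬(□(¬q ∧ p) → □□(¬q ∧ p)), u
2. □(¬q ∧ p), u
3. ¬□□(¬q ∧ p), u
4. ¬q ∧ p, u
5. ¬q, u
6. p, u
7. ¬□(¬q ∧ p), v
8. ¬q ∧ p, v
9. ¬q, v
10. p, v
11. ¬(¬q ∧ p), w
12. ¬p, w
Accessibility: uRu, uRv, vRu, vRv, vRw, wRv, wRw
The negation has an open branch (countermodel exists).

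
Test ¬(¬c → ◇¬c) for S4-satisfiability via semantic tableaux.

1. ¬(¬c → ◇¬c), 0
2. ¬c, 0
3. ¬◇¬c, 0
4. c, 0
Accessibility: 0R0
Branch closes: c and ¬c both at 0.
Every branch closes; the branch above is one of them.

Unsatisfiable (every branch closes)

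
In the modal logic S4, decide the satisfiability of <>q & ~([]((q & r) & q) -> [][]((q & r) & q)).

1. <>q & ~([]((q & r) & q) -> [][]((q & r) & q)), u
2. <>q, u
3. ~([]((q & r) & q) -> [][]((q & r) & q)), u
4. []((q & r) & q), u
5. ~[][]((q & r) & q), u
6. (q & r) & q, u
7. q & r, u
8. q, u
9. r, u
10. q, v
11. (q & r) & q, v
12. q & r, v
13. r, v
14. ~[]((q & r) & q), w
15. (q & r) & q, w
16. q & r, w
17. q, w
18. r, w
19. ~((q & r) & q), x
20. (q & r) & q, x
21. q & r, x
22. q, x
23. r, x
24. ~(q & r), x
25. ~r, x
Accessibility: uRu, uRv, uRw, uRx, vRv, wRw, wRx, xRx
Branch closes: r and ~r both at x.
(One branch shown.) All branches close.

Unsatisfiable (every branch closes)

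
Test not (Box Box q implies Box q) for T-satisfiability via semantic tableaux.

1. not (Box Box q implies Box q), w0
2. Box Box q, w0   [neg-implies-rule on 1]
3. not Box q, w0   [neg-implies-rule on 1]
4. Box q, w0   [Box-rule on 2 via w0Rw0]
5. q, w0   [Box-rule on 4 via w0Rw0]
6. not q, w1   [neg-Box-rule on 3: fresh world w1, w0Rw1]
7. Box q, w1   [Box-rule on 2 via w0Rw1]
8. q, w1   [Box-rule on 4 via w0Rw1]
Accessibility: w0Rw0, w0Rw1, w1Rw1
Branch closes: q and not q both at w1.
All branches of the tableau close; one closing branch shown above.

Unsatisfiable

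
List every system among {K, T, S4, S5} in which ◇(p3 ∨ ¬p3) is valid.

K-tableau for the negation ¬◇(p3 ∨ ¬p3):
1. ¬◇(p3 ∨ ¬p3), u
Complete open branch: countermodel on a K-frame, so not valid in K.
T-tableau for the negation ¬◇(p3 ∨ ¬p3):
1. ¬◇(p3 ∨ ¬p3), u
2. ¬(p3 ∨ ¬p3), u   [¬◇-rule on 1 via uRu]
3. ¬p3, u   [¬∨-rule on 2]
4. p3, u   [¬∨-rule on 2]
Accessibility: uRu
Branch closes: p3 and ¬p3 both at u.
Every branch closes (one shown): valid in T, hence also in S4, S5 (every theorem of T is a theorem of S4 and S5).

T, S4, S5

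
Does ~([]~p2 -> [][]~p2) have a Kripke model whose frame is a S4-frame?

Unsatisfiable (every branch closes)

1. ~([]~p2 -> [][]~p2), w0
2. []~p2, w0   [~->-rule on 1]
3. ~[][]~p2, w0   [~->-rule on 1]
4. ~p2, w0   [[]-rule on 2 via w0Rw0]
5. ~[]~p2, w1   [~[]-rule on 3: fresh world w1, w0Rw1]
6. ~p2, w1   [[]-rule on 2 via w0Rw1]
7. p2, w2   [~[]-rule on 5: fresh world w2, w1Rw2]
8. ~p2, w2   [[]-rule on 2 via w0Rw2]
Accessibility: w0Rw0, w0Rw1, w0Rw2, w1Rw1, w1Rw2, w2Rw2
Branch closes: p2 and ~p2 both at w2.
All branches of the tableau close; one closing branch shown above.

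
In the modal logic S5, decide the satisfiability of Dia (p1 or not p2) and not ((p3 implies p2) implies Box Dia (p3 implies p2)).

Unsatisfiable (every branch closes)

1. Dia (p1 or not p2) and not ((p3 implies p2) implies Box Dia (p3 implies p2)), u
2. Dia (p1 or not p2), u
3. not ((p3 implies p2) implies Box Dia (p3 implies p2)), u
4. p3 implies p2, u
5. not Box Dia (p3 implies p2), u
6. p2, u
7. p1 or not p2, v
8. not p2, v
9. not Dia (p3 implies p2), w
10. not (p3 implies p2), u
11. p3, u
12. not p2, u
Accessibility: uRu, uRv, uRw, vRu, vRv, vRw, wRu, wRv, wRw
Branch closes: p2 and not p2 both at u.
All branches of the tableau close; one closing branch shown above.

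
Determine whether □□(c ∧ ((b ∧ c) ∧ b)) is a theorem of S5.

No, not valid

Tableau for the negation ¬□□(c ∧ ((b ∧ c) ∧ b)):
1. ¬□□(c ∧ ((b ∧ c) ∧ b)), 0
2. ¬□(c ∧ ((b ∧ c) ∧ b)), 1   [¬□-rule on 1: fresh world 1, 0R1]
3. ¬(c ∧ ((b ∧ c) ∧ b)), 2   [¬□-rule on 2: fresh world 2, 1R2]
4. ¬((b ∧ c) ∧ b), 2   [¬∧-rule on 3 (branches; this branch)]
5. ¬b, 2   [¬∧-rule on 4 (branches; this branch)]
Accessibility: 0R0, 0R1, 0R2, 1R0, 1R1, 1R2, 2R0, 2R1, 2R2
The negation has an open branch (countermodel exists).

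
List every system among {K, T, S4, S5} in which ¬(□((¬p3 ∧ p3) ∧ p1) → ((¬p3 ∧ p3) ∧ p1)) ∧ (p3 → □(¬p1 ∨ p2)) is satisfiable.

K

T-tableau for the formula:
1. ¬(□((¬p3 ∧ p3) ∧ p1) → ((¬p3 ∧ p3) ∧ p1)) ∧ (p3 → □(¬p1 ∨ p2)), u
2. ¬(□((¬p3 ∧ p3) ∧ p1) → ((¬p3 ∧ p3) ∧ p1)), u
3. p3 → □(¬p1 ∨ p2), u
4. □((¬p3 ∧ p3) ∧ p1), u
5. ¬((¬p3 ∧ p3) ∧ p1), u
6. (¬p3 ∧ p3) ∧ p1, u
7. ¬p3 ∧ p3, u
8. p1, u
9. ¬p3, u
10. p3, u
Accessibility: uRu
Branch closes: p3 and ¬p3 both at u.
Every branch closes (one shown): unsatisfiable in T, hence also in S4, S5 (every S4/S5-frame is a T-frame).
K-tableau for the formula:
1. ¬(□((¬p3 ∧ p3) ∧ p1) → ((¬p3 ∧ p3) ∧ p1)) ∧ (p3 → □(¬p1 ∨ p2)), u
2. ¬(□((¬p3 ∧ p3) ∧ p1) → ((¬p3 ∧ p3) ∧ p1)), u
3. p3 → □(¬p1 ∨ p2), u
4. □((¬p3 ∧ p3) ∧ p1), u
5. ¬((¬p3 ∧ p3) ∧ p1), u
6. □(¬p1 ∨ p2), u
7. ¬p1, u
Complete open branch: satisfiable in K.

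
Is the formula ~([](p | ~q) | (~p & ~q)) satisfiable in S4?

1. ~([](p | ~q) | (~p & ~q)), 0
2. ~[](p | ~q), 0
3. ~(~p & ~q), 0
4. q, 0
5. ~(p | ~q), 1
6. ~p, 1
7. q, 1
Accessibility: 0R0, 0R1, 1R1

Satisfiable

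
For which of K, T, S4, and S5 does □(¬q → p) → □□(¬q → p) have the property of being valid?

S4, S5

T-tableau for the negation ¬(□(¬q → p) → □□(¬q → p)):
1. ¬(□(¬q → p) → □□(¬q → p)), 0
2. □(¬q → p), 0   [¬→-rule on 1]
3. ¬□□(¬q → p), 0   [¬→-rule on 1]
4. ¬q → p, 0   [□-rule on 2 via 0R0]
5. p, 0   [→-rule on 4 (branches; this branch)]
6. ¬□(¬q → p), 1   [¬□-rule on 3: fresh world 1, 0R1]
7. ¬q → p, 1   [□-rule on 2 via 0R1]
8. p, 1   [→-rule on 7 (branches; this branch)]
9. ¬(¬q → p), 2   [¬□-rule on 6: fresh world 2, 1R2]
10. ¬q, 2   [¬→-rule on 9]
11. ¬p, 2   [¬→-rule on 9]
Accessibility: 0R0, 0R1, 1R1, 1R2, 2R2
Complete open branch: countermodel on a T-frame, so not valid in T, nor in K (the same frame is also a K-frame).
S4-tableau for the negation ¬(□(¬q → p) → □□(¬q → p)):
1. ¬(□(¬q → p) → □□(¬q → p)), 0
2. □(¬q → p), 0   [¬→-rule on 1]
3. ¬□□(¬q → p), 0   [¬→-rule on 1]
4. ¬q → p, 0   [□-rule on 2 via 0R0]
5. p, 0   [→-rule on 4 (branches; this branch)]
6. ¬□(¬q → p), 1   [¬□-rule on 3: fresh world 1, 0R1]
7. ¬q → p, 1   [□-rule on 2 via 0R1]
8. p, 1   [→-rule on 7 (branches; this branch)]
9. ¬(¬q → p), 2   [¬□-rule on 6: fresh world 2, 1R2]
10. ¬q, 2   [¬→-rule on 9]
11. ¬p, 2   [¬→-rule on 9]
12. ¬q → p, 2   [□-rule on 2 via 0R2]
13. p, 2   [→-rule on 12 (branches; this branch)]
Accessibility: 0R0, 0R1, 0R2, 1R1, 1R2, 2R2
Branch closes: p and ¬p both at 2.
Every branch closes (one shown): valid in S4, hence also in S5 (every theorem of S4 is a theorem of S5).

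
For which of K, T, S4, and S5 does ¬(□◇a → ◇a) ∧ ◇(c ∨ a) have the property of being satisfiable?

T-tableau for the formula:
1. ¬(□◇a → ◇a) ∧ ◇(c ∨ a), 0
2. ¬(□◇a → ◇a), 0
3. ◇(c ∨ a), 0
4. □◇a, 0
5. ¬◇a, 0
6. ◇a, 0
7. ¬a, 0
8. c ∨ a, 1
9. ◇a, 1
10. ¬a, 1
11. c, 1
12. a, 2
13. ◇a, 2
14. ¬a, 2
Accessibility: 0R0, 0R1, 0R2, 1R1, 2R2
Branch closes: a and ¬a both at 2.
Every branch closes (one shown): unsatisfiable in T, hence also in S4, S5 (every S4/S5-frame is a T-frame).
K-tableau for the formula:
1. ¬(□◇a → ◇a) ∧ ◇(c ∨ a), 0
2. ¬(□◇a → ◇a), 0
3. ◇(c ∨ a), 0
4. □◇a, 0
5. ¬◇a, 0
6. c ∨ a, 1
7. ◇a, 1
8. ¬a, 1
9. c, 1
10. a, 2
Accessibility: 0R1, 1R2
Complete open branch: satisfiable in K.

K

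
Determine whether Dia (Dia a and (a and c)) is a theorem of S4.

Tableau for the negation not Dia (Dia a and (a and c)):
1. not Dia (Dia a and (a and c)), w0
2. not (Dia a and (a and c)), w0   [neg-Dia-rule on 1 via w0Rw0]
3. not (a and c), w0   [neg-and-rule on 2 (branches; this branch)]
4. not c, w0   [neg-and-rule on 3 (branches; this branch)]
Accessibility: w0Rw0
The negation has an open branch (countermodel exists).

Invalid (countermodel exists)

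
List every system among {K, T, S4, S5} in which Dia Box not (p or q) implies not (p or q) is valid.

S5

S4-tableau for the negation not (Dia Box not (p or q) implies not (p or q)):
1. not (Dia Box not (p or q) implies not (p or q)), w0
2. Dia Box not (p or q), w0
3. p or q, w0
4. q, w0
5. Box not (p or q), w1
6. not (p or q), w1
7. not p, w1
8. not q, w1
Accessibility: w0Rw0, w0Rw1, w1Rw1
Complete open branch: countermodel on an S4-frame, so not valid in S4, nor in K, T (the same frame is also a K-frame and a T-frame).
S5-tableau for the negation not (Dia Box not (p or q) implies not (p or q)):
1. not (Dia Box not (p or q) implies not (p or q)), w0
2. Dia Box not (p or q), w0
3. p or q, w0
4. q, w0
5. Box not (p or q), w1
6. not (p or q), w0
7. not p, w0
8. not q, w0
Accessibility: w0Rw0, w0Rw1, w1Rw0, w1Rw1
Branch closes: q and not q both at w0.
Every branch closes (one shown): valid in S5.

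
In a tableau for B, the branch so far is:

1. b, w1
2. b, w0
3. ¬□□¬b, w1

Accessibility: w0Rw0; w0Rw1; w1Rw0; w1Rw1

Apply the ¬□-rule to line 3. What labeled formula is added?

a fresh world w2 with w1Rw2, and ¬□¬b at w2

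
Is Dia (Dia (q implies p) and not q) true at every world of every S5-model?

No, not valid

Tableau for the negation not Dia (Dia (q implies p) and not q):
1. not Dia (Dia (q implies p) and not q), 0
2. not (Dia (q implies p) and not q), 0
3. q, 0
Accessibility: 0R0
The negation has an open branch (countermodel exists).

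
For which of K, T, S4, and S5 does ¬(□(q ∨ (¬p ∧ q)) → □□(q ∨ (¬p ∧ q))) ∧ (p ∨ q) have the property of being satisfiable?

K, T

S4-tableau for the formula:
1. ¬(□(q ∨ (¬p ∧ q)) → □□(q ∨ (¬p ∧ q))) ∧ (p ∨ q), w0
2. ¬(□(q ∨ (¬p ∧ q)) → □□(q ∨ (¬p ∧ q))), w0
3. p ∨ q, w0
4. □(q ∨ (¬p ∧ q)), w0
5. ¬□□(q ∨ (¬p ∧ q)), w0
6. q ∨ (¬p ∧ q), w0
7. q, w0
8. ¬p ∧ q, w0
9. ¬p, w0
10. ¬□(q ∨ (¬p ∧ q)), w1
11. q ∨ (¬p ∧ q), w1
12. ¬p ∧ q, w1
13. ¬p, w1
14. q, w1
15. ¬(q ∨ (¬p ∧ q)), w2
16. ¬q, w2
17. ¬(¬p ∧ q), w2
18. q ∨ (¬p ∧ q), w2
19. ¬p ∧ q, w2
20. ¬p, w2
21. q, w2
Accessibility: w0Rw0, w0Rw1, w0Rw2, w1Rw1, w1Rw2, w2Rw2
Branch closes: q and ¬q both at w2.
Every branch closes (one shown): unsatisfiable in S4, hence also in S5 (every S5-frame is an S4-frame).
T-tableau for the formula:
1. ¬(□(q ∨ (¬p ∧ q)) → □□(q ∨ (¬p ∧ q))) ∧ (p ∨ q), w0
2. ¬(□(q ∨ (¬p ∧ q)) → □□(q ∨ (¬p ∧ q))), w0
3. p ∨ q, w0
4. □(q ∨ (¬p ∧ q)), w0
5. ¬□□(q ∨ (¬p ∧ q)), w0
6. q ∨ (¬p ∧ q), w0
7. q, w0
8. ¬p ∧ q, w0
9. ¬p, w0
10. ¬□(q ∨ (¬p ∧ q)), w1
11. q ∨ (¬p ∧ q), w1
12. ¬p ∧ q, w1
13. ¬p, w1
14. q, w1
15. ¬(q ∨ (¬p ∧ q)), w2
16. ¬q, w2
17. ¬(¬p ∧ q), w2
Accessibility: w0Rw0, w0Rw1, w1Rw1, w1Rw2, w2Rw2
Complete open branch: satisfiable in T, hence also in K (this T-model is also a K-model).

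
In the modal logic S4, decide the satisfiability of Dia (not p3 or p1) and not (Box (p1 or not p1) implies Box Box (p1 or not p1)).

Unsatisfiable

1. Dia (not p3 or p1) and not (Box (p1 or not p1) implies Box Box (p1 or not p1)), u
2. Dia (not p3 or p1), u
3. not (Box (p1 or not p1) implies Box Box (p1 or not p1)), u
4. Box (p1 or not p1), u
5. not Box Box (p1 or not p1), u
6. p1 or not p1, u
7. not p1, u
8. not p3 or p1, v
9. p1 or not p1, v
10. p1, v
11. not Box (p1 or not p1), w
12. p1 or not p1, w
13. not p1, w
14. not (p1 or not p1), x
15. not p1, x
16. p1, x
Accessibility: uRu, uRv, uRw, uRx, vRv, wRw, wRx, xRx
Branch closes: p1 and not p1 both at x.
(One branch shown.) All branches close.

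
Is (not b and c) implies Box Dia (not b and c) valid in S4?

Not valid

Tableau for the negation not ((not b and c) implies Box Dia (not b and c)):
1. not ((not b and c) implies Box Dia (not b and c)), 0
2. not b and c, 0
3. not Box Dia (not b and c), 0
4. not b, 0
5. c, 0
6. not Dia (not b and c), 1
7. not (not b and c), 1
8. not c, 1
Accessibility: 0R0, 0R1, 1R1
The negation has an open branch (countermodel exists).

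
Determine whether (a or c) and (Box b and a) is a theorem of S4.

No, not valid

Tableau for the negation not ((a or c) and (Box b and a)):
1. not ((a or c) and (Box b and a)), w0
2. not (Box b and a), w0
3. not a, w0
Accessibility: w0Rw0
The negation has an open branch (countermodel exists).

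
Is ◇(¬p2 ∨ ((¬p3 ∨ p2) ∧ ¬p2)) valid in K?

Tableau for the negation ¬◇(¬p2 ∨ ((¬p3 ∨ p2) ∧ ¬p2)):
1. ¬◇(¬p2 ∨ ((¬p3 ∨ p2) ∧ ¬p2)), w0
The negation has an open branch (countermodel exists).

Invalid (countermodel exists)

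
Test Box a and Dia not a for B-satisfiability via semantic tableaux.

Unsatisfiable

1. Box a and Dia not a, 0
2. Box a, 0   [and-rule on 1]
3. Dia not a, 0   [and-rule on 1]
4. a, 0   [Box-rule on 2 via 0R0]
5. not a, 1   [Dia-rule on 3: fresh world 1, 0R1]
6. a, 1   [Box-rule on 2 via 0R1]
Accessibility: 0R0, 0R1, 1R0, 1R1
Branch closes: a and not a both at 1.
Every branch closes; the branch above is one of them.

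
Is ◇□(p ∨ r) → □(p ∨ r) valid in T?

Not valid

Tableau for the negation ¬(◇□(p ∨ r) → □(p ∨ r)):
1. ¬(◇□(p ∨ r) → □(p ∨ r)), w0
2. ◇□(p ∨ r), w0
3. ¬□(p ∨ r), w0
4. □(p ∨ r), w1
5. p ∨ r, w1
6. r, w1
7. ¬(p ∨ r), w2
8. ¬p, w2
9. ¬r, w2
Accessibility: w0Rw0, w0Rw1, w0Rw2, w1Rw1, w2Rw2
The negation has an open branch (countermodel exists).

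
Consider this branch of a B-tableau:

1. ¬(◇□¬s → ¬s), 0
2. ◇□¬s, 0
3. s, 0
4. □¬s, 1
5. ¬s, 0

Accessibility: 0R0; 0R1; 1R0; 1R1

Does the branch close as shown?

Both s and ¬s appear at 0.

Closed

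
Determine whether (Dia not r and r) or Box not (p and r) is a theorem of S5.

Tableau for the negation not ((Dia not r and r) or Box not (p and r)):
1. not ((Dia not r and r) or Box not (p and r)), u
2. not (Dia not r and r), u
3. not Box not (p and r), u
4. not r, u
5. p and r, v
6. p, v
7. r, v
Accessibility: uRu, uRv, vRu, vRv
The negation has an open branch (countermodel exists).

No, not valid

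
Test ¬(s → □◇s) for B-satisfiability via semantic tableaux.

1. ¬(s → □◇s), w0
2. s, w0   [¬→-rule on 1]
3. ¬□◇s, w0   [¬→-rule on 1]
4. ¬◇s, w1   [¬□-rule on 3: fresh world w1, w0Rw1]
5. ¬s, w0   [¬◇-rule on 4 via w1Rw0]
Accessibility: w0Rw0, w0Rw1, w1Rw0, w1Rw1
Branch closes: s and ¬s both at w0.
Every branch closes; the branch above is one of them.

No, unsatisfiable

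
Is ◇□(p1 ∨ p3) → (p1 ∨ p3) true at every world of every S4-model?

No, not valid

Tableau for the negation ¬(◇□(p1 ∨ p3) → (p1 ∨ p3)):
1. ¬(◇□(p1 ∨ p3) → (p1 ∨ p3)), u
2. ◇□(p1 ∨ p3), u
3. ¬(p1 ∨ p3), u
4. ¬p1, u
5. ¬p3, u
6. □(p1 ∨ p3), v
7. p1 ∨ p3, v
8. p3, v
Accessibility: uRu, uRv, vRv
The negation has an open branch (countermodel exists).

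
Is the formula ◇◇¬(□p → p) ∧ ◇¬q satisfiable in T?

Unsatisfiable (every branch closes)

1. ◇◇¬(□p → p) ∧ ◇¬q, u
2. ◇◇¬(□p → p), u   [∧-rule on 1]
3. ◇¬q, u   [∧-rule on 1]
4. ◇¬(□p → p), v   [◇-rule on 2: fresh world v, uRv]
5. ¬q, w   [◇-rule on 3: fresh world w, uRw]
6. ¬(□p → p), x   [◇-rule on 4: fresh world x, vRx]
7. □p, x   [¬→-rule on 6]
8. ¬p, x   [¬→-rule on 6]
9. p, x   [□-rule on 7 via xRx]
Accessibility: uRu, uRv, uRw, vRv, vRx, wRw, xRx
Branch closes: p and ¬p both at x.
All branches of the tableau close; one closing branch shown above.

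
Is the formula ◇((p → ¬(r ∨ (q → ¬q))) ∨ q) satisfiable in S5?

1. ◇((p → ¬(r ∨ (q → ¬q))) ∨ q), u
2. (p → ¬(r ∨ (q → ¬q))) ∨ q, v   [◇-rule on 1: fresh world v, uRv]
3. q, v   [∨-rule on 2 (branches; this branch)]
Accessibility: uRu, uRv, vRu, vRv

Yes, satisfiable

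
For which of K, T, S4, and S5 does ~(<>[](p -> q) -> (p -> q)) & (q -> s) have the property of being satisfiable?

K, T, S4

S5-tableau for the formula:
1. ~(<>[](p -> q) -> (p -> q)) & (q -> s), u
2. ~(<>[](p -> q) -> (p -> q)), u   [&-rule on 1]
3. q -> s, u   [&-rule on 1]
4. <>[](p -> q), u   [~->-rule on 2]
5. ~(p -> q), u   [~->-rule on 2]
6. p, u   [~->-rule on 5]
7. ~q, u   [~->-rule on 5]
8. s, u   [->-rule on 3 (branches; this branch)]
9. [](p -> q), v   [<>-rule on 4: fresh world v, uRv]
10. p -> q, u   [[]-rule on 9 via vRu]
11. p -> q, v   [[]-rule on 9 via vRv]
12. q, u   [->-rule on 10 (branches; this branch)]
Accessibility: uRu, uRv, vRu, vRv
Branch closes: q and ~q both at u.
Every branch closes (one shown): unsatisfiable in S5.
S4-tableau for the formula:
1. ~(<>[](p -> q) -> (p -> q)) & (q -> s), u
2. ~(<>[](p -> q) -> (p -> q)), u   [&-rule on 1]
3. q -> s, u   [&-rule on 1]
4. <>[](p -> q), u   [~->-rule on 2]
5. ~(p -> q), u   [~->-rule on 2]
6. p, u   [~->-rule on 5]
7. ~q, u   [~->-rule on 5]
8. s, u   [->-rule on 3 (branches; this branch)]
9. [](p -> q), v   [<>-rule on 4: fresh world v, uRv]
10. p -> q, v   [[]-rule on 9 via vRv]
11. q, v   [->-rule on 10 (branches; this branch)]
Accessibility: uRu, uRv, vRv
Complete open branch: satisfiable in S4, hence also in K, T (this S4-model is also a K-model and a T-model).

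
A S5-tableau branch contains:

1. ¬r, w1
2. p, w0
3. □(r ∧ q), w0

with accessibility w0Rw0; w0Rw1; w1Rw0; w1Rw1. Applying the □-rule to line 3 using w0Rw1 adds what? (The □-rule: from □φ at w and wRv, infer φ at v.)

r ∧ q, w1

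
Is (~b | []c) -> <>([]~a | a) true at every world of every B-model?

Tableau for the negation ~((~b | []c) -> <>([]~a | a)):
1. ~((~b | []c) -> <>([]~a | a)), u
2. ~b | []c, u
3. ~<>([]~a | a), u
4. ~([]~a | a), u
5. ~[]~a, u
6. ~a, u
7. []c, u
8. c, u
9. a, v
10. ~([]~a | a), v
11. ~[]~a, v
12. ~a, v
Accessibility: uRu, uRv, vRu, vRv
Branch closes: a and ~a both at v.
All branches of the negation close; one closing branch shown above.

Valid in B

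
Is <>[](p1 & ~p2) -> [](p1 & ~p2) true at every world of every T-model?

Not valid

Tableau for the negation ~(<>[](p1 & ~p2) -> [](p1 & ~p2)):
1. ~(<>[](p1 & ~p2) -> [](p1 & ~p2)), 0
2. <>[](p1 & ~p2), 0   [~->-rule on 1]
3. ~[](p1 & ~p2), 0   [~->-rule on 1]
4. [](p1 & ~p2), 1   [<>-rule on 2: fresh world 1, 0R1]
5. p1 & ~p2, 1   [[]-rule on 4 via 1R1]
6. p1, 1   [&-rule on 5]
7. ~p2, 1   [&-rule on 5]
8. ~(p1 & ~p2), 2   [~[]-rule on 3: fresh world 2, 0R2]
9. p2, 2   [~&-rule on 8 (branches; this branch)]
Accessibility: 0R0, 0R1, 0R2, 1R1, 2R2
The negation has an open branch (countermodel exists).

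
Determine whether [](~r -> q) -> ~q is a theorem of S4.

Tableau for the negation ~([](~r -> q) -> ~q):
1. ~([](~r -> q) -> ~q), 0
2. [](~r -> q), 0   [~->-rule on 1]
3. q, 0   [~->-rule on 1]
4. ~r -> q, 0   [[]-rule on 2 via 0R0]
Accessibility: 0R0
The negation has an open branch (countermodel exists).

No, not valid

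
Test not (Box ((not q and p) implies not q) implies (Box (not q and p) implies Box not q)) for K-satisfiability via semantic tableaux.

1. not (Box ((not q and p) implies not q) implies (Box (not q and p) implies Box not q)), u
2. Box ((not q and p) implies not q), u
3. not (Box (not q and p) implies Box not q), u
4. Box (not q and p), u
5. not Box not q, u
6. q, v
7. (not q and p) implies not q, v
8. not q and p, v
9. not q, v
10. p, v
Accessibility: uRv
Branch closes: q and not q both at v.
(One branch shown.) All branches close.

No, unsatisfiable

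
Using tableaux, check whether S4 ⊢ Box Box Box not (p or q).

Tableau for the negation not Box Box Box not (p or q):
1. not Box Box Box not (p or q), w0
2. not Box Box not (p or q), w1
3. not Box not (p or q), w2
4. p or q, w3
5. q, w3
Accessibility: w0Rw0, w0Rw1, w0Rw2, w0Rw3, w1Rw1, w1Rw2, w1Rw3, w2Rw2, w2Rw3, w3Rw3
The negation has an open branch (countermodel exists).

Not valid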